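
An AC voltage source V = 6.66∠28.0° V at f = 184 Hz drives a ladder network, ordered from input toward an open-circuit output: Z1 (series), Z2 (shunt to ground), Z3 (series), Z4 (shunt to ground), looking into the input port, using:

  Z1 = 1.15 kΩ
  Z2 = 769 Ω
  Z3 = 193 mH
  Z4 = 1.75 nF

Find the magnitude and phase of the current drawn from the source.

Step 1 — Angular frequency: ω = 2π·f = 2π·184 = 1156 rad/s.
Step 2 — Component impedances:
  Z1: Z = R = 1150 Ω
  Z2: Z = R = 769 Ω
  Z3: Z = jωL = j·1156·0.193 = 0 + j223.1 Ω
  Z4: Z = 1/(jωC) = -j/(ω·C) = 0 - j4.943e+05 Ω
Step 3 — Ladder network (open output): work backward from the far end, alternating series and parallel combinations. Z_in = 1919 - j1.197 Ω = 1919∠-0.0° Ω.
Step 4 — Source phasor: V = 6.66∠28.0° V = 5.88 + j3.127 V.
Step 5 — Ohm's law: I = V / Z_total = (5.88 + j3.127) / (1919 - j1.197) = 0.003063 + j0.001631 A.
Step 6 — Convert to polar: |I| = 0.003471 A, ∠I = 28.0°.

I = 0.003471∠28.0° A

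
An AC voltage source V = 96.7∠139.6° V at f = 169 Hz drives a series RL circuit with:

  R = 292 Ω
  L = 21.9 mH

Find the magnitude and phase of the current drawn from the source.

Step 1 — Angular frequency: ω = 2π·f = 2π·169 = 1062 rad/s.
Step 2 — Component impedances:
  R: Z = R = 292 Ω
  L: Z = jωL = j·1062·0.0219 = 0 + j23.25 Ω
Step 3 — Series combination: Z_total = R + L = 292 + j23.25 Ω = 292.9∠4.6° Ω.
Step 4 — Source phasor: V = 96.7∠139.6° V = -73.64 + j62.67 V.
Step 5 — Ohm's law: I = V / Z_total = (-73.64 + j62.67) / (292 + j23.25) = -0.2336 + j0.2332 A.
Step 6 — Convert to polar: |I| = 0.3301 A, ∠I = 135.0°.

I = 0.3301∠135.0° A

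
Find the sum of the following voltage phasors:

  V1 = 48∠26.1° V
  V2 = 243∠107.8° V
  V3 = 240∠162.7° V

Step 1 — Convert each phasor to rectangular form:
  V1 = 48·(cos(26.1°) + j·sin(26.1°)) = 43.11 + j21.12 V
  V2 = 243·(cos(107.8°) + j·sin(107.8°)) = -74.28 + j231.4 V
  V3 = 240·(cos(162.7°) + j·sin(162.7°)) = -229.1 + j71.37 V
Step 2 — Sum components: V_total = -260.3 + j323.9 V.
Step 3 — Convert to polar: |V_total| = 415.5 V, ∠V_total = 128.8°.

V_total = 415.5∠128.8° V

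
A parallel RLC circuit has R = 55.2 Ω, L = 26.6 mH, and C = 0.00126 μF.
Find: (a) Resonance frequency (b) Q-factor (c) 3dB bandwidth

Step 1 — Resonance: ω₀ = 1/√(LC) = 1/√(0.0266·1.26e-09) = 1.727e+05 rad/s.
Step 2 — f₀ = ω₀/(2π) = 2.749e+04 Hz.
Step 3 — Parallel Q: Q = R/(ω₀L) = 55.2/(1.727e+05·0.0266) = 0.01201.
Step 4 — Bandwidth: Δω = ω₀/Q = 1.438e+07 rad/s; BW = Δω/(2π) = 2.288e+06 Hz.

(a) f₀ = 2.749e+04 Hz  (b) Q = 0.01201  (c) BW = 2.288e+06 Hz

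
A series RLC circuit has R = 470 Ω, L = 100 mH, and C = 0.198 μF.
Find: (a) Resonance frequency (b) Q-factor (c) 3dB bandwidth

Step 1 — Resonance condition Im(Z)=0 gives ω₀ = 1/√(LC).
Step 2 — ω₀ = 1/√(0.1·1.98e-07) = 7107 rad/s.
Step 3 — f₀ = ω₀/(2π) = 1131 Hz.
Step 4 — Series Q: Q = ω₀L/R = 7107·0.1/470 = 1.512.
Step 5 — 3dB bandwidth: Δω = ω₀/Q = 4700 rad/s; BW = Δω/(2π) = 748 Hz.

(a) f₀ = 1131 Hz  (b) Q = 1.512  (c) BW = 748 Hz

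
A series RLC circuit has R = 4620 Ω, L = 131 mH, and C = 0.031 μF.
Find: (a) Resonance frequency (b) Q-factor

Step 1 — Resonance condition Im(Z)=0 gives ω₀ = 1/√(LC).
Step 2 — ω₀ = 1/√(0.131·3.1e-08) = 1.569e+04 rad/s.
Step 3 — f₀ = ω₀/(2π) = 2497 Hz.
Step 4 — Series Q: Q = ω₀L/R = 1.569e+04·0.131/4620 = 0.445.

(a) f₀ = 2497 Hz  (b) Q = 0.445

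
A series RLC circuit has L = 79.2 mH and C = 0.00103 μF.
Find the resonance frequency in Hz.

Step 1 — Resonance condition Im(Z)=0 gives ω₀ = 1/√(LC).
Step 2 — ω₀ = 1/√(0.0792·1.03e-09) = 1.107e+05 rad/s.
Step 3 — f₀ = ω₀/(2π) = 1.762e+04 Hz.

f₀ = 1.762e+04 Hz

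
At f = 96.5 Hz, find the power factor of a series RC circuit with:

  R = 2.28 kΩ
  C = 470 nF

Step 1 — Angular frequency: ω = 2π·f = 2π·96.5 = 606.3 rad/s.
Step 2 — Component impedances:
  R: Z = R = 2280 Ω
  C: Z = 1/(jωC) = -j/(ω·C) = 0 - j3509 Ω
Step 3 — Series combination: Z_total = R + C = 2280 - j3509 Ω = 4185∠-57.0° Ω.
Step 4 — Power factor: PF = cos(φ) = Re(Z)/|Z| = 2280/4185 = 0.5448.
Step 5 — Type: Im(Z) = -3509 ⇒ leading (phase φ = -57.0°).

PF = 0.5448 (leading, φ = -57.0°)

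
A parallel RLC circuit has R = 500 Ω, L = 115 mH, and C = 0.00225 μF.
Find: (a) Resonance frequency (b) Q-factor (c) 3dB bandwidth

Step 1 — Resonance: ω₀ = 1/√(LC) = 1/√(0.115·2.25e-09) = 6.217e+04 rad/s.
Step 2 — f₀ = ω₀/(2π) = 9894 Hz.
Step 3 — Parallel Q: Q = R/(ω₀L) = 500/(6.217e+04·0.115) = 0.06994.
Step 4 — Bandwidth: Δω = ω₀/Q = 8.889e+05 rad/s; BW = Δω/(2π) = 1.415e+05 Hz.

(a) f₀ = 9894 Hz  (b) Q = 0.06994  (c) BW = 1.415e+05 Hz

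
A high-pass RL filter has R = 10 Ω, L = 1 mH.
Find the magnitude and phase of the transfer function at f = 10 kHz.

Step 1 — Angular frequency: ω = 2π·1e+04 = 6.283e+04 rad/s.
Step 2 — Transfer function: H(jω) = jωL/(R + jωL).
Step 3 — Numerator jωL = j·62.83; denominator R + jωL = 10 + j62.83.
Step 4 — H = 0.9753 + j0.1552.
Step 5 — Magnitude: |H| = 0.9876 (-0.1 dB); phase: φ = 9.0°.

|H| = 0.9876 (-0.1 dB), φ = 9.0°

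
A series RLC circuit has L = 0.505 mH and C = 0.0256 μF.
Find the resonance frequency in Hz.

Step 1 — Resonance condition Im(Z)=0 gives ω₀ = 1/√(LC).
Step 2 — ω₀ = 1/√(0.000505·2.56e-08) = 2.781e+05 rad/s.
Step 3 — f₀ = ω₀/(2π) = 4.426e+04 Hz.

f₀ = 4.426e+04 Hz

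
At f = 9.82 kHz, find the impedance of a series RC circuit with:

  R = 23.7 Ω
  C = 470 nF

Step 1 — Angular frequency: ω = 2π·f = 2π·9820 = 6.17e+04 rad/s.
Step 2 — Component impedances:
  R: Z = R = 23.7 Ω
  C: Z = 1/(jωC) = -j/(ω·C) = 0 - j34.48 Ω
Step 3 — Series combination: Z_total = R + C = 23.7 - j34.48 Ω = 41.84∠-55.5° Ω.

Z = 23.7 - j34.48 Ω = 41.84∠-55.5° Ω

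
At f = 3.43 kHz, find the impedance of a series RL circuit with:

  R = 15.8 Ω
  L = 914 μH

Step 1 — Angular frequency: ω = 2π·f = 2π·3430 = 2.155e+04 rad/s.
Step 2 — Component impedances:
  R: Z = R = 15.8 Ω
  L: Z = jωL = j·2.155e+04·0.000914 = 0 + j19.7 Ω
Step 3 — Series combination: Z_total = R + L = 15.8 + j19.7 Ω = 25.25∠51.3° Ω.

Z = 15.8 + j19.7 Ω = 25.25∠51.3° Ω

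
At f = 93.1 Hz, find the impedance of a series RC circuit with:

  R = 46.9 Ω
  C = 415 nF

Step 1 — Angular frequency: ω = 2π·f = 2π·93.1 = 585 rad/s.
Step 2 — Component impedances:
  R: Z = R = 46.9 Ω
  C: Z = 1/(jωC) = -j/(ω·C) = 0 - j4119 Ω
Step 3 — Series combination: Z_total = R + C = 46.9 - j4119 Ω = 4120∠-89.3° Ω.

Z = 46.9 - j4119 Ω = 4120∠-89.3° Ω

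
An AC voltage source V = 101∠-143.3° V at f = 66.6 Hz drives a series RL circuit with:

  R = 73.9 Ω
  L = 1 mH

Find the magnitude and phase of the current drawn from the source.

Step 1 — Angular frequency: ω = 2π·f = 2π·66.6 = 418.5 rad/s.
Step 2 — Component impedances:
  R: Z = R = 73.9 Ω
  L: Z = jωL = j·418.5·0.001 = 0 + j0.4185 Ω
Step 3 — Series combination: Z_total = R + L = 73.9 + j0.4185 Ω = 73.9∠0.3° Ω.
Step 4 — Source phasor: V = 101∠-143.3° V = -80.98 - j60.36 V.
Step 5 — Ohm's law: I = V / Z_total = (-80.98 - j60.36) / (73.9 + j0.4185) = -1.1 - j0.8106 A.
Step 6 — Convert to polar: |I| = 1.367 A, ∠I = -143.6°.

I = 1.367∠-143.6° A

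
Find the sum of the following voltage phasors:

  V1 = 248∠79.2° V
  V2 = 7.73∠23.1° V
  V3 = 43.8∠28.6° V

Step 1 — Convert each phasor to rectangular form:
  V1 = 248·(cos(79.2°) + j·sin(79.2°)) = 46.47 + j243.6 V
  V2 = 7.73·(cos(23.1°) + j·sin(23.1°)) = 7.11 + j3.033 V
  V3 = 43.8·(cos(28.6°) + j·sin(28.6°)) = 38.46 + j20.97 V
Step 2 — Sum components: V_total = 92.04 + j267.6 V.
Step 3 — Convert to polar: |V_total| = 283 V, ∠V_total = 71.0°.

V_total = 283∠71.0° V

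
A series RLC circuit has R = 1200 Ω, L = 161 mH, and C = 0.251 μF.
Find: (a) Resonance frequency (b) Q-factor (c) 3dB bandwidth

Step 1 — Resonance condition Im(Z)=0 gives ω₀ = 1/√(LC).
Step 2 — ω₀ = 1/√(0.161·2.51e-07) = 4975 rad/s.
Step 3 — f₀ = ω₀/(2π) = 791.7 Hz.
Step 4 — Series Q: Q = ω₀L/R = 4975·0.161/1200 = 0.6674.
Step 5 — 3dB bandwidth: Δω = ω₀/Q = 7453 rad/s; BW = Δω/(2π) = 1186 Hz.

(a) f₀ = 791.7 Hz  (b) Q = 0.6674  (c) BW = 1186 Hz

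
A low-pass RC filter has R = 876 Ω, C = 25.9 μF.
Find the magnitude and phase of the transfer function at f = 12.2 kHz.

Step 1 — Angular frequency: ω = 2π·1.22e+04 = 7.665e+04 rad/s.
Step 2 — Transfer function: H(jω) = 1/(1 + jωRC).
Step 3 — Denominator: 1 + jωRC = 1 + j·7.665e+04·876·2.59e-05 = 1 + j1739.
Step 4 — H = 3.306e-07 - j0.000575.
Step 5 — Magnitude: |H| = 0.000575 (-64.8 dB); phase: φ = -90.0°.

|H| = 0.000575 (-64.8 dB), φ = -90.0°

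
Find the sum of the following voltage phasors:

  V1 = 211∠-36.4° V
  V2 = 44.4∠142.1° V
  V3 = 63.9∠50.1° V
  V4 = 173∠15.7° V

Step 1 — Convert each phasor to rectangular form:
  V1 = 211·(cos(-36.4°) + j·sin(-36.4°)) = 169.8 - j125.2 V
  V2 = 44.4·(cos(142.1°) + j·sin(142.1°)) = -35.04 + j27.27 V
  V3 = 63.9·(cos(50.1°) + j·sin(50.1°)) = 40.99 + j49.02 V
  V4 = 173·(cos(15.7°) + j·sin(15.7°)) = 166.5 + j46.81 V
Step 2 — Sum components: V_total = 342.3 - j2.101 V.
Step 3 — Convert to polar: |V_total| = 342.3 V, ∠V_total = -0.4°.

V_total = 342.3∠-0.4° V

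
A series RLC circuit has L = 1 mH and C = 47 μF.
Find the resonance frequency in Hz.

Step 1 — Resonance condition Im(Z)=0 gives ω₀ = 1/√(LC).
Step 2 — ω₀ = 1/√(0.001·4.7e-05) = 4613 rad/s.
Step 3 — f₀ = ω₀/(2π) = 734.1 Hz.

f₀ = 734.1 Hz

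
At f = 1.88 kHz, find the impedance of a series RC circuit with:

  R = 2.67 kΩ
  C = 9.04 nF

Step 1 — Angular frequency: ω = 2π·f = 2π·1880 = 1.181e+04 rad/s.
Step 2 — Component impedances:
  R: Z = R = 2670 Ω
  C: Z = 1/(jωC) = -j/(ω·C) = 0 - j9365 Ω
Step 3 — Series combination: Z_total = R + C = 2670 - j9365 Ω = 9738∠-74.1° Ω.

Z = 2670 - j9365 Ω = 9738∠-74.1° Ω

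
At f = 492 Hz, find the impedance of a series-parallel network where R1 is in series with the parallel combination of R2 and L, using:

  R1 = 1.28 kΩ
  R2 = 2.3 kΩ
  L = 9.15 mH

Step 1 — Angular frequency: ω = 2π·f = 2π·492 = 3091 rad/s.
Step 2 — Component impedances:
  R1: Z = R = 1280 Ω
  R2: Z = R = 2300 Ω
  L: Z = jωL = j·3091·0.00915 = 0 + j28.29 Ω
Step 3 — Parallel branch: R2 || L = 1/(1/R2 + 1/L) = 0.3478 + j28.28 Ω.
Step 4 — Series with R1: Z_total = R1 + (R2 || L) = 1280 + j28.28 Ω = 1281∠1.3° Ω.

Z = 1280 + j28.28 Ω = 1281∠1.3° Ω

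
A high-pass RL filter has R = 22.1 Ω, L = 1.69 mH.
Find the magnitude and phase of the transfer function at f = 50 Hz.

Step 1 — Angular frequency: ω = 2π·50 = 314.2 rad/s.
Step 2 — Transfer function: H(jω) = jωL/(R + jωL).
Step 3 — Numerator jωL = j·0.5309; denominator R + jωL = 22.1 + j0.5309.
Step 4 — H = 0.0005768 + j0.02401.
Step 5 — Magnitude: |H| = 0.02402 (-32.4 dB); phase: φ = 88.6°.

|H| = 0.02402 (-32.4 dB), φ = 88.6°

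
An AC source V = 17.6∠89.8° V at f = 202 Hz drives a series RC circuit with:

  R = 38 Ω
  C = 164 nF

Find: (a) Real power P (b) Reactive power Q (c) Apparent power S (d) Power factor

Step 1 — Angular frequency: ω = 2π·f = 2π·202 = 1269 rad/s.
Step 2 — Component impedances:
  R: Z = R = 38 Ω
  C: Z = 1/(jωC) = -j/(ω·C) = 0 - j4804 Ω
Step 3 — Series combination: Z_total = R + C = 38 - j4804 Ω = 4804∠-89.5° Ω.
Step 4 — Source phasor: V = 17.6∠89.8° V = 0.06144 + j17.6 V.
Step 5 — Current: I = V / Z = -0.003663 + j4.176e-05 A = 0.003663∠179.3° A.
Step 6 — Complex power: S = V·I* = 0.00051 - j0.06447 VA.
Step 7 — Real power: P = Re(S) = 0.00051 W.
Step 8 — Reactive power: Q = Im(S) = -0.06447 VAR.
Step 9 — Apparent power: |S| = 0.06447 VA.
Step 10 — Power factor: PF = P/|S| = 0.007909 (leading).

(a) P = 0.00051 W  (b) Q = -0.06447 VAR  (c) S = 0.06447 VA  (d) PF = 0.007909 (leading)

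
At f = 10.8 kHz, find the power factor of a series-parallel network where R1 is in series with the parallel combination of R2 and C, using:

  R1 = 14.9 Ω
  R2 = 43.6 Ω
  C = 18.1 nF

Step 1 — Angular frequency: ω = 2π·f = 2π·1.08e+04 = 6.786e+04 rad/s.
Step 2 — Component impedances:
  R1: Z = R = 14.9 Ω
  R2: Z = R = 43.6 Ω
  C: Z = 1/(jωC) = -j/(ω·C) = 0 - j814.2 Ω
Step 3 — Parallel branch: R2 || C = 1/(1/R2 + 1/C) = 43.48 - j2.328 Ω.
Step 4 — Series with R1: Z_total = R1 + (R2 || C) = 58.38 - j2.328 Ω = 58.42∠-2.3° Ω.
Step 5 — Power factor: PF = cos(φ) = Re(Z)/|Z| = 58.375/58.422 = 0.9992.
Step 6 — Type: Im(Z) = -2.328 ⇒ leading (phase φ = -2.3°).

PF = 0.9992 (leading, φ = -2.3°)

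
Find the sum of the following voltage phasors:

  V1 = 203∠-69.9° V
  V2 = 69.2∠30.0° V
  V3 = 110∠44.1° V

Step 1 — Convert each phasor to rectangular form:
  V1 = 203·(cos(-69.9°) + j·sin(-69.9°)) = 69.76 - j190.6 V
  V2 = 69.2·(cos(30.0°) + j·sin(30.0°)) = 59.93 + j34.6 V
  V3 = 110·(cos(44.1°) + j·sin(44.1°)) = 78.99 + j76.55 V
Step 2 — Sum components: V_total = 208.7 - j79.49 V.
Step 3 — Convert to polar: |V_total| = 223.3 V, ∠V_total = -20.9°.

V_total = 223.3∠-20.9° V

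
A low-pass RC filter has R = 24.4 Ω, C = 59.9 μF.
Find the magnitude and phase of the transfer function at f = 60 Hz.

Step 1 — Angular frequency: ω = 2π·60 = 377 rad/s.
Step 2 — Transfer function: H(jω) = 1/(1 + jωRC).
Step 3 — Denominator: 1 + jωRC = 1 + j·377·24.4·5.99e-05 = 1 + j0.551.
Step 4 — H = 0.7671 - j0.4227.
Step 5 — Magnitude: |H| = 0.8758 (-1.2 dB); phase: φ = -28.9°.

|H| = 0.8758 (-1.2 dB), φ = -28.9°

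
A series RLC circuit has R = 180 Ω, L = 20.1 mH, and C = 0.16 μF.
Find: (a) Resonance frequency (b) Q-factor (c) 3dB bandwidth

Step 1 — Resonance condition Im(Z)=0 gives ω₀ = 1/√(LC).
Step 2 — ω₀ = 1/√(0.0201·1.6e-07) = 1.763e+04 rad/s.
Step 3 — f₀ = ω₀/(2π) = 2806 Hz.
Step 4 — Series Q: Q = ω₀L/R = 1.763e+04·0.0201/180 = 1.969.
Step 5 — 3dB bandwidth: Δω = ω₀/Q = 8955 rad/s; BW = Δω/(2π) = 1425 Hz.

(a) f₀ = 2806 Hz  (b) Q = 1.969  (c) BW = 1425 Hz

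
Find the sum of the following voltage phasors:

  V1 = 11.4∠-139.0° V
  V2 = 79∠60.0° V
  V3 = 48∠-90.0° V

Step 1 — Convert each phasor to rectangular form:
  V1 = 11.4·(cos(-139.0°) + j·sin(-139.0°)) = -8.604 - j7.479 V
  V2 = 79·(cos(60.0°) + j·sin(60.0°)) = 39.5 + j68.42 V
  V3 = 48·(cos(-90.0°) + j·sin(-90.0°)) = 0 - j48 V
Step 2 — Sum components: V_total = 30.9 + j12.94 V.
Step 3 — Convert to polar: |V_total| = 33.5 V, ∠V_total = 22.7°.

V_total = 33.5∠22.7° V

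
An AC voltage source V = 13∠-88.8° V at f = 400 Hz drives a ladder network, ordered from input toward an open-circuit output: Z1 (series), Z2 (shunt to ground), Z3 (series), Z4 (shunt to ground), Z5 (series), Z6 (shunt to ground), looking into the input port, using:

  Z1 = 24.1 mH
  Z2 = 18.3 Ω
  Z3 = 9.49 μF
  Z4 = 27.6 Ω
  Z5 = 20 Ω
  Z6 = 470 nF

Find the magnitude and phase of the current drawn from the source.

Step 1 — Angular frequency: ω = 2π·f = 2π·400 = 2513 rad/s.
Step 2 — Component impedances:
  Z1: Z = jωL = j·2513·0.0241 = 0 + j60.57 Ω
  Z2: Z = R = 18.3 Ω
  Z3: Z = 1/(jωC) = -j/(ω·C) = 0 - j41.93 Ω
  Z4: Z = R = 27.6 Ω
  Z5: Z = R = 20 Ω
  Z6: Z = 1/(jωC) = -j/(ω·C) = 0 - j846.6 Ω
Step 3 — Ladder network (open output): work backward from the far end, alternating series and parallel combinations. Z_in = 14.4 + j56.93 Ω = 58.72∠75.8° Ω.
Step 4 — Source phasor: V = 13∠-88.8° V = 0.2723 - j13 V.
Step 5 — Ohm's law: I = V / Z_total = (0.2723 - j13) / (14.4 + j56.93) = -0.2134 - j0.05877 A.
Step 6 — Convert to polar: |I| = 0.2214 A, ∠I = -164.6°.

I = 0.2214∠-164.6° A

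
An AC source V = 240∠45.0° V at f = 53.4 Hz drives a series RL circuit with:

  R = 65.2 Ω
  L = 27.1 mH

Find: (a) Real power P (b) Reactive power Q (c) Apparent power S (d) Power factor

Step 1 — Angular frequency: ω = 2π·f = 2π·53.4 = 335.5 rad/s.
Step 2 — Component impedances:
  R: Z = R = 65.2 Ω
  L: Z = jωL = j·335.5·0.0271 = 0 + j9.093 Ω
Step 3 — Series combination: Z_total = R + L = 65.2 + j9.093 Ω = 65.83∠7.9° Ω.
Step 4 — Source phasor: V = 240∠45.0° V = 169.7 + j169.7 V.
Step 5 — Current: I = V / Z = 2.909 + j2.197 A = 3.646∠37.1° A.
Step 6 — Complex power: S = V·I* = 866.6 + j120.9 VA.
Step 7 — Real power: P = Re(S) = 866.6 W.
Step 8 — Reactive power: Q = Im(S) = 120.9 VAR.
Step 9 — Apparent power: |S| = 875 VA.
Step 10 — Power factor: PF = P/|S| = 0.9904 (lagging).

(a) P = 866.6 W  (b) Q = 120.9 VAR  (c) S = 875 VA  (d) PF = 0.9904 (lagging)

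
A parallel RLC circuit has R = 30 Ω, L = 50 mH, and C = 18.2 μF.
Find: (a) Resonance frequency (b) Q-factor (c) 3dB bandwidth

Step 1 — Resonance: ω₀ = 1/√(LC) = 1/√(0.05·1.82e-05) = 1048 rad/s.
Step 2 — f₀ = ω₀/(2π) = 166.8 Hz.
Step 3 — Parallel Q: Q = R/(ω₀L) = 30/(1048·0.05) = 0.5724.
Step 4 — Bandwidth: Δω = ω₀/Q = 1832 rad/s; BW = Δω/(2π) = 291.5 Hz.

(a) f₀ = 166.8 Hz  (b) Q = 0.5724  (c) BW = 291.5 Hz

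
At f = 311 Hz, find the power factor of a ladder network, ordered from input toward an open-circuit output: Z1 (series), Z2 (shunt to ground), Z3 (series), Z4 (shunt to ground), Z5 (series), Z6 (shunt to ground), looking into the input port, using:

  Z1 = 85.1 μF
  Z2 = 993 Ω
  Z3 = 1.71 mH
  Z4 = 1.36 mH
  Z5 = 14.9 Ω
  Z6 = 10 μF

Step 1 — Angular frequency: ω = 2π·f = 2π·311 = 1954 rad/s.
Step 2 — Component impedances:
  Z1: Z = 1/(jωC) = -j/(ω·C) = 0 - j6.014 Ω
  Z2: Z = R = 993 Ω
  Z3: Z = jωL = j·1954·0.00171 = 0 + j3.341 Ω
  Z4: Z = jωL = j·1954·0.00136 = 0 + j2.658 Ω
  Z5: Z = R = 14.9 Ω
  Z6: Z = 1/(jωC) = -j/(ω·C) = 0 - j51.18 Ω
Step 3 — Ladder network (open output): work backward from the far end, alternating series and parallel combinations. Z_in = 0.07871 + j0.1177 Ω = 0.1416∠56.2° Ω.
Step 4 — Power factor: PF = cos(φ) = Re(Z)/|Z| = 0.0787099/0.141625 = 0.5558.
Step 5 — Type: Im(Z) = 0.1177 ⇒ lagging (phase φ = 56.2°).

PF = 0.5558 (lagging, φ = 56.2°)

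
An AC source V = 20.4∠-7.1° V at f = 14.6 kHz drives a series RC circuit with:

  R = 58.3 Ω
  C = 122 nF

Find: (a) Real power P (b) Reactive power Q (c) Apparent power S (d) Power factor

Step 1 — Angular frequency: ω = 2π·f = 2π·1.46e+04 = 9.173e+04 rad/s.
Step 2 — Component impedances:
  R: Z = R = 58.3 Ω
  C: Z = 1/(jωC) = -j/(ω·C) = 0 - j89.35 Ω
Step 3 — Series combination: Z_total = R + C = 58.3 - j89.35 Ω = 106.7∠-56.9° Ω.
Step 4 — Source phasor: V = 20.4∠-7.1° V = 20.24 - j2.521 V.
Step 5 — Current: I = V / Z = 0.1235 + j0.146 A = 0.1912∠49.8° A.
Step 6 — Complex power: S = V·I* = 2.131 - j3.267 VA.
Step 7 — Real power: P = Re(S) = 2.131 W.
Step 8 — Reactive power: Q = Im(S) = -3.267 VAR.
Step 9 — Apparent power: |S| = 3.901 VA.
Step 10 — Power factor: PF = P/|S| = 0.5464 (leading).

(a) P = 2.131 W  (b) Q = -3.267 VAR  (c) S = 3.901 VA  (d) PF = 0.5464 (leading)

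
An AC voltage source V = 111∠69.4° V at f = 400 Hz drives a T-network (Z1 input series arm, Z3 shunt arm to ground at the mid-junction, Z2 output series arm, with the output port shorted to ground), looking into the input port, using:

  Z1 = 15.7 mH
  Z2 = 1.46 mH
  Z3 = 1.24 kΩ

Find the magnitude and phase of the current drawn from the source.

Step 1 — Angular frequency: ω = 2π·f = 2π·400 = 2513 rad/s.
Step 2 — Component impedances:
  Z1: Z = jωL = j·2513·0.0157 = 0 + j39.46 Ω
  Z2: Z = jωL = j·2513·0.00146 = 0 + j3.669 Ω
  Z3: Z = R = 1240 Ω
Step 3 — With the output port shorted to ground, the output series arm Z2 runs from the junction to ground; the shunt arm Z3 also runs from the junction to ground. They appear in parallel: Z3 || Z2 = 0.01086 + j3.669 Ω.
Step 4 — Series with input arm Z1: Z_in = Z1 + (Z3 || Z2) = 0.01086 + j43.13 Ω = 43.13∠90.0° Ω.
Step 5 — Source phasor: V = 111∠69.4° V = 39.05 + j103.9 V.
Step 6 — Ohm's law: I = V / Z_total = (39.05 + j103.9) / (0.01086 + j43.13) = 2.409 - j0.9049 A.
Step 7 — Convert to polar: |I| = 2.574 A, ∠I = -20.6°.

I = 2.574∠-20.6° A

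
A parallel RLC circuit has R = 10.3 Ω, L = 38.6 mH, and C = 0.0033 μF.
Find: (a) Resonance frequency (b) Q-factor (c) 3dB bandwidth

Step 1 — Resonance: ω₀ = 1/√(LC) = 1/√(0.0386·3.3e-09) = 8.86e+04 rad/s.
Step 2 — f₀ = ω₀/(2π) = 1.41e+04 Hz.
Step 3 — Parallel Q: Q = R/(ω₀L) = 10.3/(8.86e+04·0.0386) = 0.003012.
Step 4 — Bandwidth: Δω = ω₀/Q = 2.942e+07 rad/s; BW = Δω/(2π) = 4.682e+06 Hz.

(a) f₀ = 1.41e+04 Hz  (b) Q = 0.003012  (c) BW = 4.682e+06 Hz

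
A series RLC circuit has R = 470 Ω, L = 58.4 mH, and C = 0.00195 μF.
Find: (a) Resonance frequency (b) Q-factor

Step 1 — Resonance condition Im(Z)=0 gives ω₀ = 1/√(LC).
Step 2 — ω₀ = 1/√(0.0584·1.95e-09) = 9.371e+04 rad/s.
Step 3 — f₀ = ω₀/(2π) = 1.491e+04 Hz.
Step 4 — Series Q: Q = ω₀L/R = 9.371e+04·0.0584/470 = 11.64.

(a) f₀ = 1.491e+04 Hz  (b) Q = 11.64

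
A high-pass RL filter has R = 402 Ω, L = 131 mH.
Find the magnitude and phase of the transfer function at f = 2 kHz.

Step 1 — Angular frequency: ω = 2π·2000 = 1.257e+04 rad/s.
Step 2 — Transfer function: H(jω) = jωL/(R + jωL).
Step 3 — Numerator jωL = j·1646; denominator R + jωL = 402 + j1646.
Step 4 — H = 0.9437 + j0.2305.
Step 5 — Magnitude: |H| = 0.9715 (-0.3 dB); phase: φ = 13.7°.

|H| = 0.9715 (-0.3 dB), φ = 13.7°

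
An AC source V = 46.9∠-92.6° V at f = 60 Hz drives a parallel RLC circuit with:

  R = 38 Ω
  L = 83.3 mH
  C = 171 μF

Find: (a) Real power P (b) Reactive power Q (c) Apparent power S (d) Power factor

Step 1 — Angular frequency: ω = 2π·f = 2π·60 = 377 rad/s.
Step 2 — Component impedances:
  R: Z = R = 38 Ω
  L: Z = jωL = j·377·0.0833 = 0 + j31.4 Ω
  C: Z = 1/(jωC) = -j/(ω·C) = 0 - j15.51 Ω
Step 3 — Parallel combination: 1/Z_total = 1/R + 1/L + 1/C; Z_total = 14.98 - j18.57 Ω = 23.86∠-51.1° Ω.
Step 4 — Source phasor: V = 46.9∠-92.6° V = -2.128 - j46.85 V.
Step 5 — Current: I = V / Z = 1.472 - j1.302 A = 1.966∠-41.5° A.
Step 6 — Complex power: S = V·I* = 57.88 - j71.76 VA.
Step 7 — Real power: P = Re(S) = 57.88 W.
Step 8 — Reactive power: Q = Im(S) = -71.76 VAR.
Step 9 — Apparent power: |S| = 92.19 VA.
Step 10 — Power factor: PF = P/|S| = 0.6279 (leading).

(a) P = 57.88 W  (b) Q = -71.76 VAR  (c) S = 92.19 VA  (d) PF = 0.6279 (leading)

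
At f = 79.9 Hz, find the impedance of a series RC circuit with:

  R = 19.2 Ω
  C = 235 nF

Step 1 — Angular frequency: ω = 2π·f = 2π·79.9 = 502 rad/s.
Step 2 — Component impedances:
  R: Z = R = 19.2 Ω
  C: Z = 1/(jωC) = -j/(ω·C) = 0 - j8476 Ω
Step 3 — Series combination: Z_total = R + C = 19.2 - j8476 Ω = 8476∠-89.9° Ω.

Z = 19.2 - j8476 Ω = 8476∠-89.9° Ω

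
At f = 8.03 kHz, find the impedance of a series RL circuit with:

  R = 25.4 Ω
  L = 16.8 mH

Step 1 — Angular frequency: ω = 2π·f = 2π·8030 = 5.045e+04 rad/s.
Step 2 — Component impedances:
  R: Z = R = 25.4 Ω
  L: Z = jωL = j·5.045e+04·0.0168 = 0 + j847.6 Ω
Step 3 — Series combination: Z_total = R + L = 25.4 + j847.6 Ω = 848∠88.3° Ω.

Z = 25.4 + j847.6 Ω = 848∠88.3° Ω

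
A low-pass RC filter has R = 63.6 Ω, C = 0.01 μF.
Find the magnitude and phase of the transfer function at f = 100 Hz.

Step 1 — Angular frequency: ω = 2π·100 = 628.3 rad/s.
Step 2 — Transfer function: H(jω) = 1/(1 + jωRC).
Step 3 — Denominator: 1 + jωRC = 1 + j·628.3·63.6·1e-08 = 1 + j0.0003996.
Step 4 — H = 1 - j0.0003996.
Step 5 — Magnitude: |H| = 1 (-0.0 dB); phase: φ = -0.0°.

|H| = 1 (-0.0 dB), φ = -0.0°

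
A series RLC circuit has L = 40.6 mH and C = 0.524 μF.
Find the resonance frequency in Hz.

Step 1 — Resonance condition Im(Z)=0 gives ω₀ = 1/√(LC).
Step 2 — ω₀ = 1/√(0.0406·5.24e-07) = 6856 rad/s.
Step 3 — f₀ = ω₀/(2π) = 1091 Hz.

f₀ = 1091 Hz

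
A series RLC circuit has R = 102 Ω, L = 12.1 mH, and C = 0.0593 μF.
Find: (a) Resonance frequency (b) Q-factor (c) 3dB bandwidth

Step 1 — Resonance: ω₀ = 1/√(LC) = 1/√(0.0121·5.93e-08) = 3.733e+04 rad/s.
Step 2 — f₀ = ω₀/(2π) = 5942 Hz.
Step 3 — Series Q: Q = ω₀L/R = 3.733e+04·0.0121/102 = 4.429.
Step 4 — Bandwidth: Δω = ω₀/Q = 8430 rad/s; BW = Δω/(2π) = 1342 Hz.

(a) f₀ = 5942 Hz  (b) Q = 4.429  (c) BW = 1342 Hz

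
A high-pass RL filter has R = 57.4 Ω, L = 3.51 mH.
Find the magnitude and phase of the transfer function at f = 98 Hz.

Step 1 — Angular frequency: ω = 2π·98 = 615.8 rad/s.
Step 2 — Transfer function: H(jω) = jωL/(R + jωL).
Step 3 — Numerator jωL = j·2.161; denominator R + jωL = 57.4 + j2.161.
Step 4 — H = 0.001416 + j0.0376.
Step 5 — Magnitude: |H| = 0.03763 (-28.5 dB); phase: φ = 87.8°.

|H| = 0.03763 (-28.5 dB), φ = 87.8°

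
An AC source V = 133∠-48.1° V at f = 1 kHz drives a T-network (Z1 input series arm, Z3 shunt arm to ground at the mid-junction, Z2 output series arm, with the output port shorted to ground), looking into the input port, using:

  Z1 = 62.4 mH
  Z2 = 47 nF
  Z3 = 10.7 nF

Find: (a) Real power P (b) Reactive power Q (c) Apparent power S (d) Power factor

Step 1 — Angular frequency: ω = 2π·f = 2π·1000 = 6283 rad/s.
Step 2 — Component impedances:
  Z1: Z = jωL = j·6283·0.0624 = 0 + j392.1 Ω
  Z2: Z = 1/(jωC) = -j/(ω·C) = 0 - j3386 Ω
  Z3: Z = 1/(jωC) = -j/(ω·C) = 0 - j1.487e+04 Ω
Step 3 — With the output port shorted to ground, the output series arm Z2 runs from the junction to ground; the shunt arm Z3 also runs from the junction to ground. They appear in parallel: Z3 || Z2 = 0 - j2758 Ω.
Step 4 — Series with input arm Z1: Z_in = Z1 + (Z3 || Z2) = 0 - j2366 Ω = 2366∠-90.0° Ω.
Step 5 — Source phasor: V = 133∠-48.1° V = 88.82 - j98.99 V.
Step 6 — Current: I = V / Z = 0.04184 + j0.03754 A = 0.05621∠41.9° A.
Step 7 — Complex power: S = V·I* = 0 - j7.476 VA.
Step 8 — Real power: P = Re(S) = 0 W.
Step 9 — Reactive power: Q = Im(S) = -7.476 VAR.
Step 10 — Apparent power: |S| = 7.476 VA.
Step 11 — Power factor: PF = P/|S| = 0 (leading).

(a) P = 0 W  (b) Q = -7.476 VAR  (c) S = 7.476 VA  (d) PF = 0 (leading)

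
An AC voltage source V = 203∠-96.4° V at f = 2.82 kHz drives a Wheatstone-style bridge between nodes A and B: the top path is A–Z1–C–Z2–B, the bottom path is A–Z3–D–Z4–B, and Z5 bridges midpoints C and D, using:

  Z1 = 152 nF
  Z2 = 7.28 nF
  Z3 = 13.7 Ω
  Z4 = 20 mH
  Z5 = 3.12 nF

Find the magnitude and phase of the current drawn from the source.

Step 1 — Angular frequency: ω = 2π·f = 2π·2820 = 1.772e+04 rad/s.
Step 2 — Component impedances:
  Z1: Z = 1/(jωC) = -j/(ω·C) = 0 - j371.3 Ω
  Z2: Z = 1/(jωC) = -j/(ω·C) = 0 - j7752 Ω
  Z3: Z = R = 13.7 Ω
  Z4: Z = jωL = j·1.772e+04·0.02 = 0 + j354.4 Ω
  Z5: Z = 1/(jωC) = -j/(ω·C) = 0 - j1.809e+04 Ω
Step 3 — Bridge requires nodal analysis (the Z5 bridge couples midpoints C and D, so the two paths cannot be reduced to a simple series/parallel combination). Setting node B to ground and injecting 1 A at node A, the 3-node admittance system at A, C, D solves to V_A = Z_AB = 14.95 + j370.5 Ω = 370.8∠87.7° Ω.
Step 4 — Source phasor: V = 203∠-96.4° V = -22.63 - j201.7 V.
Step 5 — Ohm's law: I = V / Z_total = (-22.63 - j201.7) / (14.95 + j370.5) = -0.546 + j0.03904 A.
Step 6 — Convert to polar: |I| = 0.5474 A, ∠I = 175.9°.

I = 0.5474∠175.9° A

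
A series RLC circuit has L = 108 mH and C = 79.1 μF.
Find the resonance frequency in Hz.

Step 1 — Resonance condition Im(Z)=0 gives ω₀ = 1/√(LC).
Step 2 — ω₀ = 1/√(0.108·7.91e-05) = 342.1 rad/s.
Step 3 — f₀ = ω₀/(2π) = 54.45 Hz.

f₀ = 54.45 Hz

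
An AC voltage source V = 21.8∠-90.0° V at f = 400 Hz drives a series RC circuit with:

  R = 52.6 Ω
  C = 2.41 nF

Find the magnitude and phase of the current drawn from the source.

Step 1 — Angular frequency: ω = 2π·f = 2π·400 = 2513 rad/s.
Step 2 — Component impedances:
  R: Z = R = 52.6 Ω
  C: Z = 1/(jωC) = -j/(ω·C) = 0 - j1.651e+05 Ω
Step 3 — Series combination: Z_total = R + C = 52.6 - j1.651e+05 Ω = 1.651e+05∠-90.0° Ω.
Step 4 — Source phasor: V = 21.8∠-90.0° V = 0 - j21.8 V.
Step 5 — Ohm's law: I = V / Z_total = (0 - j21.8) / (52.6 - j1.651e+05) = 0.000132 - j4.207e-08 A.
Step 6 — Convert to polar: |I| = 0.000132 A, ∠I = -0.0°.

I = 0.000132∠-0.0° A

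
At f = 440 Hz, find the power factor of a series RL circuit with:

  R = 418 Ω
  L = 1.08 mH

Step 1 — Angular frequency: ω = 2π·f = 2π·440 = 2765 rad/s.
Step 2 — Component impedances:
  R: Z = R = 418 Ω
  L: Z = jωL = j·2765·0.00108 = 0 + j2.986 Ω
Step 3 — Series combination: Z_total = R + L = 418 + j2.986 Ω = 418∠0.4° Ω.
Step 4 — Power factor: PF = cos(φ) = Re(Z)/|Z| = 418/418 = 1.
Step 5 — Type: Im(Z) = 2.986 ⇒ lagging (phase φ = 0.4°).

PF = 1 (lagging, φ = 0.4°)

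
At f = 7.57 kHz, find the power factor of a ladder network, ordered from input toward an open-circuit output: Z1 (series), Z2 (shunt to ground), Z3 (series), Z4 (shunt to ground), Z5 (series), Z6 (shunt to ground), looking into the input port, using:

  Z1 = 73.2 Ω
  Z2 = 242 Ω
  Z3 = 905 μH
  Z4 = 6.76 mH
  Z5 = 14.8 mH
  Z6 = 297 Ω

Step 1 — Angular frequency: ω = 2π·f = 2π·7570 = 4.756e+04 rad/s.
Step 2 — Component impedances:
  Z1: Z = R = 73.2 Ω
  Z2: Z = R = 242 Ω
  Z3: Z = jωL = j·4.756e+04·0.000905 = 0 + j43.05 Ω
  Z4: Z = jωL = j·4.756e+04·0.00676 = 0 + j321.5 Ω
  Z5: Z = jωL = j·4.756e+04·0.0148 = 0 + j703.9 Ω
  Z6: Z = R = 297 Ω
Step 3 — Ladder network (open output): work backward from the far end, alternating series and parallel combinations. Z_in = 207.4 + j108.9 Ω = 234.2∠27.7° Ω.
Step 4 — Power factor: PF = cos(φ) = Re(Z)/|Z| = 207.38/234.22 = 0.8854.
Step 5 — Type: Im(Z) = 108.9 ⇒ lagging (phase φ = 27.7°).

PF = 0.8854 (lagging, φ = 27.7°)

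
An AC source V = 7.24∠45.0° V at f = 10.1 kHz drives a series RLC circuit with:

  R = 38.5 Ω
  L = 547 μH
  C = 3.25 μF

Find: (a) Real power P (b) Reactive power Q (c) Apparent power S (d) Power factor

Step 1 — Angular frequency: ω = 2π·f = 2π·1.01e+04 = 6.346e+04 rad/s.
Step 2 — Component impedances:
  R: Z = R = 38.5 Ω
  L: Z = jωL = j·6.346e+04·0.000547 = 0 + j34.71 Ω
  C: Z = 1/(jωC) = -j/(ω·C) = 0 - j4.849 Ω
Step 3 — Series combination: Z_total = R + L + C = 38.5 + j29.86 Ω = 48.72∠37.8° Ω.
Step 4 — Source phasor: V = 7.24∠45.0° V = 5.119 + j5.119 V.
Step 5 — Current: I = V / Z = 0.1474 + j0.01862 A = 0.1486∠7.2° A.
Step 6 — Complex power: S = V·I* = 0.85 + j0.6594 VA.
Step 7 — Real power: P = Re(S) = 0.85 W.
Step 8 — Reactive power: Q = Im(S) = 0.6594 VAR.
Step 9 — Apparent power: |S| = 1.076 VA.
Step 10 — Power factor: PF = P/|S| = 0.7902 (lagging).

(a) P = 0.85 W  (b) Q = 0.6594 VAR  (c) S = 1.076 VA  (d) PF = 0.7902 (lagging)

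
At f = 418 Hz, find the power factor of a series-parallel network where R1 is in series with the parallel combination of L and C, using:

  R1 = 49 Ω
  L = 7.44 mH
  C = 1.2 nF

Step 1 — Angular frequency: ω = 2π·f = 2π·418 = 2626 rad/s.
Step 2 — Component impedances:
  R1: Z = R = 49 Ω
  L: Z = jωL = j·2626·0.00744 = 0 + j19.54 Ω
  C: Z = 1/(jωC) = -j/(ω·C) = 0 - j3.173e+05 Ω
Step 3 — Parallel branch: L || C = 1/(1/L + 1/C) = 0 + j19.54 Ω.
Step 4 — Series with R1: Z_total = R1 + (L || C) = 49 + j19.54 Ω = 52.75∠21.7° Ω.
Step 5 — Power factor: PF = cos(φ) = Re(Z)/|Z| = 49/52.75 = 0.9289.
Step 6 — Type: Im(Z) = 19.54 ⇒ lagging (phase φ = 21.7°).

PF = 0.9289 (lagging, φ = 21.7°)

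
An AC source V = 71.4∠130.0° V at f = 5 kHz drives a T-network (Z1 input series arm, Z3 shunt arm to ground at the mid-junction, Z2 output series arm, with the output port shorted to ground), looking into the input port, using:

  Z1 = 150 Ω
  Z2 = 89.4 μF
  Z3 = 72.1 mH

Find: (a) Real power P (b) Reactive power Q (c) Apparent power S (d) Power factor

Step 1 — Angular frequency: ω = 2π·f = 2π·5000 = 3.142e+04 rad/s.
Step 2 — Component impedances:
  Z1: Z = R = 150 Ω
  Z2: Z = 1/(jωC) = -j/(ω·C) = 0 - j0.3561 Ω
  Z3: Z = jωL = j·3.142e+04·0.0721 = 0 + j2265 Ω
Step 3 — With the output port shorted to ground, the output series arm Z2 runs from the junction to ground; the shunt arm Z3 also runs from the junction to ground. They appear in parallel: Z3 || Z2 = 0 - j0.3561 Ω.
Step 4 — Series with input arm Z1: Z_in = Z1 + (Z3 || Z2) = 150 - j0.3561 Ω = 150∠-0.1° Ω.
Step 5 — Source phasor: V = 71.4∠130.0° V = -45.9 + j54.7 V.
Step 6 — Current: I = V / Z = -0.3068 + j0.3639 A = 0.476∠130.1° A.
Step 7 — Complex power: S = V·I* = 33.99 - j0.08068 VA.
Step 8 — Real power: P = Re(S) = 33.99 W.
Step 9 — Reactive power: Q = Im(S) = -0.08068 VAR.
Step 10 — Apparent power: |S| = 33.99 VA.
Step 11 — Power factor: PF = P/|S| = 1 (leading).

(a) P = 33.99 W  (b) Q = -0.08068 VAR  (c) S = 33.99 VA  (d) PF = 1 (leading)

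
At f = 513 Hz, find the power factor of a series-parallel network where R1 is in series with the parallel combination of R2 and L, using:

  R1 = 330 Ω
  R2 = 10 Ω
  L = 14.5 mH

Step 1 — Angular frequency: ω = 2π·f = 2π·513 = 3223 rad/s.
Step 2 — Component impedances:
  R1: Z = R = 330 Ω
  R2: Z = R = 10 Ω
  L: Z = jωL = j·3223·0.0145 = 0 + j46.74 Ω
Step 3 — Parallel branch: R2 || L = 1/(1/R2 + 1/L) = 9.562 + j2.046 Ω.
Step 4 — Series with R1: Z_total = R1 + (R2 || L) = 339.6 + j2.046 Ω = 339.6∠0.3° Ω.
Step 5 — Power factor: PF = cos(φ) = Re(Z)/|Z| = 339.6/339.6 = 1.
Step 6 — Type: Im(Z) = 2.046 ⇒ lagging (phase φ = 0.3°).

PF = 1 (lagging, φ = 0.3°)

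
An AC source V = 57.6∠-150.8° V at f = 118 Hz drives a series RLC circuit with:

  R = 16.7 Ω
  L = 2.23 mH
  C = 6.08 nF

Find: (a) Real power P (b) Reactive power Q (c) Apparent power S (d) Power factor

Step 1 — Angular frequency: ω = 2π·f = 2π·118 = 741.4 rad/s.
Step 2 — Component impedances:
  R: Z = R = 16.7 Ω
  L: Z = jωL = j·741.4·0.00223 = 0 + j1.653 Ω
  C: Z = 1/(jωC) = -j/(ω·C) = 0 - j2.218e+05 Ω
Step 3 — Series combination: Z_total = R + L + C = 16.7 - j2.218e+05 Ω = 2.218e+05∠-90.0° Ω.
Step 4 — Source phasor: V = 57.6∠-150.8° V = -50.28 - j28.1 V.
Step 5 — Current: I = V / Z = 0.0001267 - j0.0002267 A = 0.0002597∠-60.8° A.
Step 6 — Complex power: S = V·I* = 1.126e-06 - j0.01496 VA.
Step 7 — Real power: P = Re(S) = 1.126e-06 W.
Step 8 — Reactive power: Q = Im(S) = -0.01496 VAR.
Step 9 — Apparent power: |S| = 0.01496 VA.
Step 10 — Power factor: PF = P/|S| = 7.528e-05 (leading).

(a) P = 1.126e-06 W  (b) Q = -0.01496 VAR  (c) S = 0.01496 VA  (d) PF = 7.528e-05 (leading)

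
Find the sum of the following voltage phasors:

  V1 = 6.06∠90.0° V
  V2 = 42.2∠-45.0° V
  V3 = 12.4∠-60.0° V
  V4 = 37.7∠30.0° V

Step 1 — Convert each phasor to rectangular form:
  V1 = 6.06·(cos(90.0°) + j·sin(90.0°)) = 0 + j6.06 V
  V2 = 42.2·(cos(-45.0°) + j·sin(-45.0°)) = 29.84 - j29.84 V
  V3 = 12.4·(cos(-60.0°) + j·sin(-60.0°)) = 6.2 - j10.74 V
  V4 = 37.7·(cos(30.0°) + j·sin(30.0°)) = 32.65 + j18.85 V
Step 2 — Sum components: V_total = 68.69 - j15.67 V.
Step 3 — Convert to polar: |V_total| = 70.45 V, ∠V_total = -12.8°.

V_total = 70.45∠-12.8° V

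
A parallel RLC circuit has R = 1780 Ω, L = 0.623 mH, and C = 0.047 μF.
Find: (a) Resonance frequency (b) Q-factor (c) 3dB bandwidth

Step 1 — Resonance: ω₀ = 1/√(LC) = 1/√(0.000623·4.7e-08) = 1.848e+05 rad/s.
Step 2 — f₀ = ω₀/(2π) = 2.941e+04 Hz.
Step 3 — Parallel Q: Q = R/(ω₀L) = 1780/(1.848e+05·0.000623) = 15.46.
Step 4 — Bandwidth: Δω = ω₀/Q = 1.195e+04 rad/s; BW = Δω/(2π) = 1902 Hz.

(a) f₀ = 2.941e+04 Hz  (b) Q = 15.46  (c) BW = 1902 Hz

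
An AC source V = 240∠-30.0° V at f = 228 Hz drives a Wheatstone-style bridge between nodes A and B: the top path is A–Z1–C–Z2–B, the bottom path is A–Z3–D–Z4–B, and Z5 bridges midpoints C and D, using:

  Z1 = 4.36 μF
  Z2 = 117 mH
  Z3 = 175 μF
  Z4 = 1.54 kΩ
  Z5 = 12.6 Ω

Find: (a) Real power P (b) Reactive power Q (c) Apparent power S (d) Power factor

Step 1 — Angular frequency: ω = 2π·f = 2π·228 = 1433 rad/s.
Step 2 — Component impedances:
  Z1: Z = 1/(jωC) = -j/(ω·C) = 0 - j160.1 Ω
  Z2: Z = jωL = j·1433·0.117 = 0 + j167.6 Ω
  Z3: Z = 1/(jωC) = -j/(ω·C) = 0 - j3.989 Ω
  Z4: Z = R = 1540 Ω
  Z5: Z = R = 12.6 Ω
Step 3 — Bridge requires nodal analysis (the Z5 bridge couples midpoints C and D, so the two paths cannot be reduced to a simple series/parallel combination). Setting node B to ground and injecting 1 A at node A, the 3-node admittance system at A, C, D solves to V_A = Z_AB = 29.24 + j158.3 Ω = 161∠79.5° Ω.
Step 4 — Source phasor: V = 240∠-30.0° V = 207.8 - j120 V.
Step 5 — Current: I = V / Z = -0.4985 - j1.405 A = 1.491∠-109.5° A.
Step 6 — Complex power: S = V·I* = 64.98 + j351.8 VA.
Step 7 — Real power: P = Re(S) = 64.98 W.
Step 8 — Reactive power: Q = Im(S) = 351.8 VAR.
Step 9 — Apparent power: |S| = 357.8 VA.
Step 10 — Power factor: PF = P/|S| = 0.1816 (lagging).

(a) P = 64.98 W  (b) Q = 351.8 VAR  (c) S = 357.8 VA  (d) PF = 0.1816 (lagging)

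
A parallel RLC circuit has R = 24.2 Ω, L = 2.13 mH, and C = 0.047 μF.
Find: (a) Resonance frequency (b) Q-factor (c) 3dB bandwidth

Step 1 — Resonance: ω₀ = 1/√(LC) = 1/√(0.00213·4.7e-08) = 9.995e+04 rad/s.
Step 2 — f₀ = ω₀/(2π) = 1.591e+04 Hz.
Step 3 — Parallel Q: Q = R/(ω₀L) = 24.2/(9.995e+04·0.00213) = 0.1137.
Step 4 — Bandwidth: Δω = ω₀/Q = 8.792e+05 rad/s; BW = Δω/(2π) = 1.399e+05 Hz.

(a) f₀ = 1.591e+04 Hz  (b) Q = 0.1137  (c) BW = 1.399e+05 Hz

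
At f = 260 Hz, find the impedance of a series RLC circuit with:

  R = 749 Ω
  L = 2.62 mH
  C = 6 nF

Step 1 — Angular frequency: ω = 2π·f = 2π·260 = 1634 rad/s.
Step 2 — Component impedances:
  R: Z = R = 749 Ω
  L: Z = jωL = j·1634·0.00262 = 0 + j4.28 Ω
  C: Z = 1/(jωC) = -j/(ω·C) = 0 - j1.02e+05 Ω
Step 3 — Series combination: Z_total = R + L + C = 749 - j1.02e+05 Ω = 1.02e+05∠-89.6° Ω.

Z = 749 - j1.02e+05 Ω = 1.02e+05∠-89.6° Ω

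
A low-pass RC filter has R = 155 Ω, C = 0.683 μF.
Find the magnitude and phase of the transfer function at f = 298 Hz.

Step 1 — Angular frequency: ω = 2π·298 = 1872 rad/s.
Step 2 — Transfer function: H(jω) = 1/(1 + jωRC).
Step 3 — Denominator: 1 + jωRC = 1 + j·1872·155·6.83e-07 = 1 + j0.1982.
Step 4 — H = 0.9622 - j0.1907.
Step 5 — Magnitude: |H| = 0.9809 (-0.2 dB); phase: φ = -11.2°.

|H| = 0.9809 (-0.2 dB), φ = -11.2°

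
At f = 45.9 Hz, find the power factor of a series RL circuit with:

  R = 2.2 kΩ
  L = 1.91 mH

Step 1 — Angular frequency: ω = 2π·f = 2π·45.9 = 288.4 rad/s.
Step 2 — Component impedances:
  R: Z = R = 2200 Ω
  L: Z = jωL = j·288.4·0.00191 = 0 + j0.5508 Ω
Step 3 — Series combination: Z_total = R + L = 2200 + j0.5508 Ω = 2200∠0.0° Ω.
Step 4 — Power factor: PF = cos(φ) = Re(Z)/|Z| = 2200/2200 = 1.
Step 5 — Type: Im(Z) = 0.5508 ⇒ lagging (phase φ = 0.0°).

PF = 1 (lagging, φ = 0.0°)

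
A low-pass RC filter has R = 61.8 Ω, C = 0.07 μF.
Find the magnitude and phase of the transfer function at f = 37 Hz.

Step 1 — Angular frequency: ω = 2π·37 = 232.5 rad/s.
Step 2 — Transfer function: H(jω) = 1/(1 + jωRC).
Step 3 — Denominator: 1 + jωRC = 1 + j·232.5·61.8·7e-08 = 1 + j0.001006.
Step 4 — H = 1 - j0.001006.
Step 5 — Magnitude: |H| = 1 (-0.0 dB); phase: φ = -0.1°.

|H| = 1 (-0.0 dB), φ = -0.1°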